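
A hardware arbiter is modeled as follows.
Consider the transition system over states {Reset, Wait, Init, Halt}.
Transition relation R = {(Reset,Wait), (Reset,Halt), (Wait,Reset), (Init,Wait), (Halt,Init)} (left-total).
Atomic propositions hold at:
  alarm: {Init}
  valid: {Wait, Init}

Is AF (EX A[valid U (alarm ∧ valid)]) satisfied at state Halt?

Sat(alarm ∧ valid) = {Init}
A[valid U (alarm ∧ valid)]: least fixpoint, start Z0 = Sat((alarm ∧ valid)) = {Init}, add states in Sat(valid) with every successor in Z. Already a fixed point.
Sat(A[valid U (alarm ∧ valid)]) = {Init}
Sat(EX A[valid U (alarm ∧ valid)]) = {s : some successor in {Init}} = {Halt}
AF (EX A[valid U (alarm ∧ valid)]): least fixpoint, start Z0 = {Halt}, add states with every successor in Z. Already a fixed point.
Sat(AF (EX A[valid U (alarm ∧ valid)])) = {Halt}
Halt ∈ Sat(AF (EX A[valid U (alarm ∧ valid)])) = {Halt}, so the formula holds at Halt.

Yes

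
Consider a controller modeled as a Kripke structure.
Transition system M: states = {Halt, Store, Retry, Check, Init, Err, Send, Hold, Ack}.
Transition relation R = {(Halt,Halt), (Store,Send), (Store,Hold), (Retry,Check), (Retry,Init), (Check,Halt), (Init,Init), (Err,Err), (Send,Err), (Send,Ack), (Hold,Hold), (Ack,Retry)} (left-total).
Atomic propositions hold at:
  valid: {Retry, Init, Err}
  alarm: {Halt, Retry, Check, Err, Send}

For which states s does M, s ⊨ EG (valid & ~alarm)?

{Init}

Sat(~alarm) = {Store, Init, Hold, Ack}
Sat(valid & ~alarm) = {Init}
EG (valid & ~alarm): greatest fixpoint, start Z0 = {Init}, keep only states in Sat with some successor in Z. Already a fixed point.
Sat(EG (valid & ~alarm)) = {Init}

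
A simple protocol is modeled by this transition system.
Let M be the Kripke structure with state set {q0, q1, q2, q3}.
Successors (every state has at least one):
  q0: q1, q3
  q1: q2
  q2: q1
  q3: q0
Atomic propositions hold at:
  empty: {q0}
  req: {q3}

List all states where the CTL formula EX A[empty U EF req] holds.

{q0, q3}

EF req: least fixpoint, start Z0 = {q3}, add states with some successor in Z. Z1 = {q0, q3}; fixed.
Sat(EF req) = {q0, q3}
A[empty U EF req]: least fixpoint, start Z0 = Sat(EF req) = {q0, q3}, add states in Sat(empty) with every successor in Z. Already a fixed point.
Sat(A[empty U EF req]) = {q0, q3}
Sat(EX A[empty U EF req]) = {s : some successor in {q0, q3}} = {q0, q3}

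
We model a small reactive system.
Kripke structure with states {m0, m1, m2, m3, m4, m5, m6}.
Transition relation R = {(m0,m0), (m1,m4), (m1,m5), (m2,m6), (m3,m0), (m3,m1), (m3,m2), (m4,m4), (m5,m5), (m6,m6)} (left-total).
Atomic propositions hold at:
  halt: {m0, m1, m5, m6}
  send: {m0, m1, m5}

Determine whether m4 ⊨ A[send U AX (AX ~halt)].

Yes

Sat(~halt) = {m2, m3, m4}
Sat(AX ~halt) = {s : every successor in {m2, m3, m4}} = {m4}
Sat(AX (AX ~halt)) = {s : every successor in {m4}} = {m4}
A[send U AX (AX ~halt)]: least fixpoint, start Z0 = Sat(AX (AX ~halt)) = {m4}, add states in Sat(send) with every successor in Z. Already a fixed point.
Sat(A[send U AX (AX ~halt)]) = {m4}
m4 ∈ Sat(A[send U AX (AX ~halt)]) = {m4}, so the formula holds at m4.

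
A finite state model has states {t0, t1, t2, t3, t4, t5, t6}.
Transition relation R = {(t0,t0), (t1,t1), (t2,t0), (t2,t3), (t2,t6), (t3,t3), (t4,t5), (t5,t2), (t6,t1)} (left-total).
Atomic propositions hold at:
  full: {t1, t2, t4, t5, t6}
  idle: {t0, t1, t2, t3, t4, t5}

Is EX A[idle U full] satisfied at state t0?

A[idle U full]: least fixpoint, start Z0 = Sat(full) = {t1, t2, t4, t5, t6}, add states in Sat(idle) with every successor in Z. Already a fixed point.
Sat(A[idle U full]) = {t1, t2, t4, t5, t6}
Sat(EX A[idle U full]) = {s : some successor in {t1, t2, t4, t5, t6}} = {t1, t2, t4, t5, t6}
t0 ∉ Sat(EX A[idle U full]) = {t1, t2, t4, t5, t6}, so the formula does not hold at t0.

No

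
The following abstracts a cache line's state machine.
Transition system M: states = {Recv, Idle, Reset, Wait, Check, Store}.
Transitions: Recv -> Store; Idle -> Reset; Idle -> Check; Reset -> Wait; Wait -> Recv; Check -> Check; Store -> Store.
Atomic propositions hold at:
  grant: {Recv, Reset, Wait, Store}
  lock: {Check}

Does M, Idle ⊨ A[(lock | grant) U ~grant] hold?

Sat(lock | grant) = {Recv, Reset, Wait, Check, Store}
Sat(~grant) = {Idle, Check}
A[(lock | grant) U ~grant]: least fixpoint, start Z0 = Sat(~grant) = {Idle, Check}, add states in Sat(lock | grant) with every successor in Z. Already a fixed point.
Sat(A[(lock | grant) U ~grant]) = {Idle, Check}
Idle ∈ Sat(A[(lock | grant) U ~grant]) = {Idle, Check}, so the formula holds at Idle.

Yes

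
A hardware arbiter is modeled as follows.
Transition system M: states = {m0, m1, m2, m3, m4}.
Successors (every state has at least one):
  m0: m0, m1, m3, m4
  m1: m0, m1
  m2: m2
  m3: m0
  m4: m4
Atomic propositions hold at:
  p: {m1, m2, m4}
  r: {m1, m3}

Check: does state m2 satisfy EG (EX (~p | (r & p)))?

No

Sat(~p) = {m0, m3}
Sat(r & p) = {m1}
Sat(~p | (r & p)) = {m0, m1, m3}
Sat(EX (~p | (r & p))) = {s : some successor in {m0, m1, m3}} = {m0, m1, m3}
EG (EX (~p | (r & p))): greatest fixpoint, start Z0 = {m0, m1, m3}, keep only states in Sat with some successor in Z. Already a fixed point.
Sat(EG (EX (~p | (r & p)))) = {m0, m1, m3}
m2 ∉ Sat(EG (EX (~p | (r & p)))) = {m0, m1, m3}, so the formula does not hold at m2.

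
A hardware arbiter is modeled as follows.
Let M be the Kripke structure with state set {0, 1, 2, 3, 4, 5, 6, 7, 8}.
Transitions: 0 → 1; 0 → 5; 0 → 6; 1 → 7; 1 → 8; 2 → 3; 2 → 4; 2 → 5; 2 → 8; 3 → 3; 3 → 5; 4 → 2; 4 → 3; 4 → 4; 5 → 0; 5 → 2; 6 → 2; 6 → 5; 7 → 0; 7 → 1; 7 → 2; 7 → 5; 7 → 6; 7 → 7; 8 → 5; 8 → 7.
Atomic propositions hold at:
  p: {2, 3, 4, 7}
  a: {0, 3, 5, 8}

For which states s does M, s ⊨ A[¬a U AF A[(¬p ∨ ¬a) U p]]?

{2, 3, 4, 7}

Sat(¬a) = {1, 2, 4, 6, 7}
Sat(¬p) = {0, 1, 5, 6, 8}
Sat(¬p ∨ ¬a) = {0, 1, 2, 4, 5, 6, 7, 8}
A[(¬p ∨ ¬a) U p]: least fixpoint, start Z0 = Sat(p) = {2, 3, 4, 7}, add states in Sat(¬p ∨ ¬a) with every successor in Z. Already a fixed point.
Sat(A[(¬p ∨ ¬a) U p]) = {2, 3, 4, 7}
AF A[(¬p ∨ ¬a) U p]: least fixpoint, start Z0 = {2, 3, 4, 7}, add states with every successor in Z. Already a fixed point.
Sat(AF A[(¬p ∨ ¬a) U p]) = {2, 3, 4, 7}
A[¬a U AF A[(¬p ∨ ¬a) U p]]: least fixpoint, start Z0 = Sat(AF A[(¬p ∨ ¬a) U p]) = {2, 3, 4, 7}, add states in Sat(¬a) with every successor in Z. Already a fixed point.
Sat(A[¬a U AF A[(¬p ∨ ¬a) U p]]) = {2, 3, 4, 7}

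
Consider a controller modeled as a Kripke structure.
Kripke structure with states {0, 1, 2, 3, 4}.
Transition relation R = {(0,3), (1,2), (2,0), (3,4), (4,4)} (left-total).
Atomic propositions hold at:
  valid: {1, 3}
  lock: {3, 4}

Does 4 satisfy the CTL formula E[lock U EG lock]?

Yes

EG lock: greatest fixpoint, start Z0 = {3, 4}, keep only states in Sat with some successor in Z. Already a fixed point.
Sat(EG lock) = {3, 4}
E[lock U EG lock]: least fixpoint, start Z0 = Sat(EG lock) = {3, 4}, add states in Sat(lock) with some successor in Z. Already a fixed point.
Sat(E[lock U EG lock]) = {3, 4}
4 ∈ Sat(E[lock U EG lock]) = {3, 4}, so the formula holds at 4.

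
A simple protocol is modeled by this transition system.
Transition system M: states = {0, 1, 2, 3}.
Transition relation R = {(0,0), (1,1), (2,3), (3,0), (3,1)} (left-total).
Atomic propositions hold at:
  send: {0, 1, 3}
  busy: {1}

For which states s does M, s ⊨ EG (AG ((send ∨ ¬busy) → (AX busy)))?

Sat(¬busy) = {0, 2, 3}
Sat(send ∨ ¬busy) = {0, 1, 2, 3}
Sat(AX busy) = {s : every successor in {1}} = {1}
Sat((send ∨ ¬busy) → (AX busy)) = {1}
AG ((send ∨ ¬busy) → (AX busy)): greatest fixpoint, start Z0 = {1}, keep only states in Sat with every successor in Z. Already a fixed point.
Sat(AG ((send ∨ ¬busy) → (AX busy))) = {1}
EG (AG ((send ∨ ¬busy) → (AX busy))): greatest fixpoint, start Z0 = {1}, keep only states in Sat with some successor in Z. Already a fixed point.
Sat(EG (AG ((send ∨ ¬busy) → (AX busy)))) = {1}

{1}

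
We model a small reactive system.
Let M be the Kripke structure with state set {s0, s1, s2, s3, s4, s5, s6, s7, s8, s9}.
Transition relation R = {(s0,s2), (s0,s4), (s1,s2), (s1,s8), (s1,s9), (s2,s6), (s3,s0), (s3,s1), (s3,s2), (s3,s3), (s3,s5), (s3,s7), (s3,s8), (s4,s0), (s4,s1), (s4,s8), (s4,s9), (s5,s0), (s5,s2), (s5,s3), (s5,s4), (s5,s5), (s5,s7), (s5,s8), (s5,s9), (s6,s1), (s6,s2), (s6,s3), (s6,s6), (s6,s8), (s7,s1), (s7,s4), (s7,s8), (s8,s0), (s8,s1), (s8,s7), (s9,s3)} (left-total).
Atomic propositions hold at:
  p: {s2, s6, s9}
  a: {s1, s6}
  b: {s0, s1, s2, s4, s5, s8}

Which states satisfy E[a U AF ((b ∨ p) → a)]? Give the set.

{s1, s2, s3, s6, s7, s9}

Sat(b ∨ p) = {s0, s1, s2, s4, s5, s6, s8, s9}
Sat((b ∨ p) → a) = {s1, s3, s6, s7}
AF ((b ∨ p) → a): least fixpoint, start Z0 = {s1, s3, s6, s7}, add states with every successor in Z. Z1 = {s1, s2, s3, s6, s7, s9}; fixed.
Sat(AF ((b ∨ p) → a)) = {s1, s2, s3, s6, s7, s9}
E[a U AF ((b ∨ p) → a)]: least fixpoint, start Z0 = Sat(AF ((b ∨ p) → a)) = {s1, s2, s3, s6, s7, s9}, add states in Sat(a) with some successor in Z. Already a fixed point.
Sat(E[a U AF ((b ∨ p) → a)]) = {s1, s2, s3, s6, s7, s9}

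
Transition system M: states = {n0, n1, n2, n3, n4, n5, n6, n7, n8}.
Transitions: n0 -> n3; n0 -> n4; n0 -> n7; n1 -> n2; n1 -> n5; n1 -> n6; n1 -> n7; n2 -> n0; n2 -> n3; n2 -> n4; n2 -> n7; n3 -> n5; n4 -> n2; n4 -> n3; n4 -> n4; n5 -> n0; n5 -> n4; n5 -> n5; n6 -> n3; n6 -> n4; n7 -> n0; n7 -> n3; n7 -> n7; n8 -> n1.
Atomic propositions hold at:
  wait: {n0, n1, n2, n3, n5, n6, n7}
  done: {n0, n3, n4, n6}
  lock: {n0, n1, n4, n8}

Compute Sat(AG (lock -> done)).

Sat(lock -> done) = {n0, n2, n3, n4, n5, n6, n7}
AG (lock -> done): greatest fixpoint, start Z0 = {n0, n2, n3, n4, n5, n6, n7}, keep only states in Sat with every successor in Z. Already a fixed point.
Sat(AG (lock -> done)) = {n0, n2, n3, n4, n5, n6, n7}

{n0, n2, n3, n4, n5, n6, n7}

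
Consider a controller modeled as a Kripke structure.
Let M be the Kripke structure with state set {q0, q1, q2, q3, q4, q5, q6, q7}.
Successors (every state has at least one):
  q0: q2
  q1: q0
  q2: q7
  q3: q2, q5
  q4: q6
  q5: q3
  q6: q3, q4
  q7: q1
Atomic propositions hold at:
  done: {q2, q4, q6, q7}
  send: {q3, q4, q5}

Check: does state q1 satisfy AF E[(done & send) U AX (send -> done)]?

Yes

Sat(done & send) = {q4}
Sat(send -> done) = {q0, q1, q2, q4, q6, q7}
Sat(AX (send -> done)) = {s : every successor in {q0, q1, q2, q4, q6, q7}} = {q0, q1, q2, q4, q7}
E[(done & send) U AX (send -> done)]: least fixpoint, start Z0 = Sat(AX (send -> done)) = {q0, q1, q2, q4, q7}, add states in Sat(done & send) with some successor in Z. Already a fixed point.
Sat(E[(done & send) U AX (send -> done)]) = {q0, q1, q2, q4, q7}
AF E[(done & send) U AX (send -> done)]: least fixpoint, start Z0 = {q0, q1, q2, q4, q7}, add states with every successor in Z. Already a fixed point.
Sat(AF E[(done & send) U AX (send -> done)]) = {q0, q1, q2, q4, q7}
q1 ∈ Sat(AF E[(done & send) U AX (send -> done)]) = {q0, q1, q2, q4, q7}, so the formula holds at q1.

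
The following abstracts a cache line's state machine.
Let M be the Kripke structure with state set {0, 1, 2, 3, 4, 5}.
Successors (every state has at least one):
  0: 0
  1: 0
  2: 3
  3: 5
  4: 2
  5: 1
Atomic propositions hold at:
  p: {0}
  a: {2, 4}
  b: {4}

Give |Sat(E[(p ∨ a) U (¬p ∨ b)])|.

Sat(p ∨ a) = {0, 2, 4}
Sat(¬p) = {1, 2, 3, 4, 5}
Sat(¬p ∨ b) = {1, 2, 3, 4, 5}
E[(p ∨ a) U (¬p ∨ b)]: least fixpoint, start Z0 = Sat((¬p ∨ b)) = {1, 2, 3, 4, 5}, add states in Sat(p ∨ a) with some successor in Z. Already a fixed point.
Sat(E[(p ∨ a) U (¬p ∨ b)]) = {1, 2, 3, 4, 5}
|Sat(E[(p ∨ a) U (¬p ∨ b)])| = |{1, 2, 3, 4, 5}| = 5.

5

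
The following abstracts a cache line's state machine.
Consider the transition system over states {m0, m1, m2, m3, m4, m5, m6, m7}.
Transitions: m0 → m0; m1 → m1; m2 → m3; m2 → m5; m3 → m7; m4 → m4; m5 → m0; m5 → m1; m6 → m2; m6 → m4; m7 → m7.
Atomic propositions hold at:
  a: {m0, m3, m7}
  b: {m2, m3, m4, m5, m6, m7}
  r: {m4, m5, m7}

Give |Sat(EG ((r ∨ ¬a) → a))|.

Sat(¬a) = {m1, m2, m4, m5, m6}
Sat(r ∨ ¬a) = {m1, m2, m4, m5, m6, m7}
Sat((r ∨ ¬a) → a) = {m0, m3, m7}
EG ((r ∨ ¬a) → a): greatest fixpoint, start Z0 = {m0, m3, m7}, keep only states in Sat with some successor in Z. Already a fixed point.
Sat(EG ((r ∨ ¬a) → a)) = {m0, m3, m7}
|Sat(EG ((r ∨ ¬a) → a))| = |{m0, m3, m7}| = 3.

3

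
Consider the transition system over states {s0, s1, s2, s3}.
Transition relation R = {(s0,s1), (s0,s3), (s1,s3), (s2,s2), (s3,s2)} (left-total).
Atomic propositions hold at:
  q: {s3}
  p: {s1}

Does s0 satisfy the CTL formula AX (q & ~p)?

Sat(~p) = {s0, s2, s3}
Sat(q & ~p) = {s3}
Sat(AX (q & ~p)) = {s : every successor in {s3}} = {s1}
s0 ∉ Sat(AX (q & ~p)) = {s1}, so the formula does not hold at s0.

No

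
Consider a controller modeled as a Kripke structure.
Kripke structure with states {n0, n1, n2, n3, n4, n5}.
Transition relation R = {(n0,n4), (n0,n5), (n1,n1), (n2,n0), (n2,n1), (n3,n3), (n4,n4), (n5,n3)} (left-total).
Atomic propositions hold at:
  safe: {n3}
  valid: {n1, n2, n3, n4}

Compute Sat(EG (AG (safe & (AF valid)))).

{n3}

AF valid: least fixpoint, start Z0 = {n1, n2, n3, n4}, add states with every successor in Z. Z1 = {n1, n2, n3, n4, n5}; Z2 = {n0, n1, n2, n3, n4, n5}; fixed.
Sat(AF valid) = {n0, n1, n2, n3, n4, n5}
Sat(safe & (AF valid)) = {n3}
AG (safe & (AF valid)): greatest fixpoint, start Z0 = {n3}, keep only states in Sat with every successor in Z. Already a fixed point.
Sat(AG (safe & (AF valid))) = {n3}
EG (AG (safe & (AF valid))): greatest fixpoint, start Z0 = {n3}, keep only states in Sat with some successor in Z. Already a fixed point.
Sat(EG (AG (safe & (AF valid)))) = {n3}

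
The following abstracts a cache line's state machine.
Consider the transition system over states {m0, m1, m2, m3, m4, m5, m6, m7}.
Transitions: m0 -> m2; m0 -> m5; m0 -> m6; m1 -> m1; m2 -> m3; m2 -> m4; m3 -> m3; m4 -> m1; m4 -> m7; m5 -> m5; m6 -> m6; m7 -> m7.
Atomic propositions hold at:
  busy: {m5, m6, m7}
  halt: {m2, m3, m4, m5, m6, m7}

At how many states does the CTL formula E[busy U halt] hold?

6

E[busy U halt]: least fixpoint, start Z0 = Sat(halt) = {m2, m3, m4, m5, m6, m7}, add states in Sat(busy) with some successor in Z. Already a fixed point.
Sat(E[busy U halt]) = {m2, m3, m4, m5, m6, m7}
|Sat(E[busy U halt])| = |{m2, m3, m4, m5, m6, m7}| = 6.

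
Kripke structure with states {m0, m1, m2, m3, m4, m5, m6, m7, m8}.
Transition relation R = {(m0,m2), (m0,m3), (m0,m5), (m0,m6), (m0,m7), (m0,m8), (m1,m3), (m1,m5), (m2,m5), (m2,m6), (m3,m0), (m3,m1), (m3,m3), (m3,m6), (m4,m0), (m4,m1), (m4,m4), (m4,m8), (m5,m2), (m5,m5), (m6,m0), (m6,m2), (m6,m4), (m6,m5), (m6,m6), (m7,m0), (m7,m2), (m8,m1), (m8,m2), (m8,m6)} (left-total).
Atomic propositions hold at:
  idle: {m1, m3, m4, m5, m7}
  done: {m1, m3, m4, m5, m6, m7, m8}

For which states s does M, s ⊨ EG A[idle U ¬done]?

Sat(¬done) = {m0, m2}
A[idle U ¬done]: least fixpoint, start Z0 = Sat(¬done) = {m0, m2}, add states in Sat(idle) with every successor in Z. Z1 = {m0, m2, m7}; fixed.
Sat(A[idle U ¬done]) = {m0, m2, m7}
EG A[idle U ¬done]: greatest fixpoint, start Z0 = {m0, m2, m7}, keep only states in Sat with some successor in Z. Z1 = {m0, m7}; fixed.
Sat(EG A[idle U ¬done]) = {m0, m7}

{m0, m7}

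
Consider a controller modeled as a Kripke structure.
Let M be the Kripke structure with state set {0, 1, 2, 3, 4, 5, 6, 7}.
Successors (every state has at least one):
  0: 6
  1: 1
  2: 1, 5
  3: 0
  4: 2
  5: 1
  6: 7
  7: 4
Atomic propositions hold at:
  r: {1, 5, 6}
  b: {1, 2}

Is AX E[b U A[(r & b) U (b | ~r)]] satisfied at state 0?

No

Sat(r & b) = {1}
Sat(~r) = {0, 2, 3, 4, 7}
Sat(b | ~r) = {0, 1, 2, 3, 4, 7}
A[(r & b) U (b | ~r)]: least fixpoint, start Z0 = Sat((b | ~r)) = {0, 1, 2, 3, 4, 7}, add states in Sat(r & b) with every successor in Z. Already a fixed point.
Sat(A[(r & b) U (b | ~r)]) = {0, 1, 2, 3, 4, 7}
E[b U A[(r & b) U (b | ~r)]]: least fixpoint, start Z0 = Sat(A[(r & b) U (b | ~r)]) = {0, 1, 2, 3, 4, 7}, add states in Sat(b) with some successor in Z. Already a fixed point.
Sat(E[b U A[(r & b) U (b | ~r)]]) = {0, 1, 2, 3, 4, 7}
Sat(AX E[b U A[(r & b) U (b | ~r)]]) = {s : every successor in {0, 1, 2, 3, 4, 7}} = {1, 3, 4, 5, 6, 7}
0 ∉ Sat(AX E[b U A[(r & b) U (b | ~r)]]) = {1, 3, 4, 5, 6, 7}, so the formula does not hold at 0.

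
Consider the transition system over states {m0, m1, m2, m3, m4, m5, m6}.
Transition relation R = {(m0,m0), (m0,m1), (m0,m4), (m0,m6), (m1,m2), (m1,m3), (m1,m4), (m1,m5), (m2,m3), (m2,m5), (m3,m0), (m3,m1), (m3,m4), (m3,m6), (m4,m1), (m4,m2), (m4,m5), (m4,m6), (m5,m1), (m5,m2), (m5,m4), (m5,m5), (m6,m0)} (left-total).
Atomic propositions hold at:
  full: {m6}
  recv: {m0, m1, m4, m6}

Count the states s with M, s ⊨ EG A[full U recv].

A[full U recv]: least fixpoint, start Z0 = Sat(recv) = {m0, m1, m4, m6}, add states in Sat(full) with every successor in Z. Already a fixed point.
Sat(A[full U recv]) = {m0, m1, m4, m6}
EG A[full U recv]: greatest fixpoint, start Z0 = {m0, m1, m4, m6}, keep only states in Sat with some successor in Z. Already a fixed point.
Sat(EG A[full U recv]) = {m0, m1, m4, m6}
|Sat(EG A[full U recv])| = |{m0, m1, m4, m6}| = 4.

4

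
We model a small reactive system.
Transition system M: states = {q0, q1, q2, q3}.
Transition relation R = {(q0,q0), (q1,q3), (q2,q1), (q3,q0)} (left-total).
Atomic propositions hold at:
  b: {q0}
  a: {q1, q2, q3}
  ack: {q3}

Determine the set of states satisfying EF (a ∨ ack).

Sat(a ∨ ack) = {q1, q2, q3}
EF (a ∨ ack): least fixpoint, start Z0 = {q1, q2, q3}, add states with some successor in Z. Already a fixed point.
Sat(EF (a ∨ ack)) = {q1, q2, q3}

{q1, q2, q3}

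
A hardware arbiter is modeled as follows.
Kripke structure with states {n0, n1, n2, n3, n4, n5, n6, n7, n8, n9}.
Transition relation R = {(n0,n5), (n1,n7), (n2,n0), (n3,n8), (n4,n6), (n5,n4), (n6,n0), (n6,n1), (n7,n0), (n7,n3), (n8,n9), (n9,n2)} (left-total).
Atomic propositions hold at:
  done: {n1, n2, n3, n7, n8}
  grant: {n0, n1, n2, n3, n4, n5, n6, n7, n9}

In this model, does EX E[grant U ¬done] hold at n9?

Sat(¬done) = {n0, n4, n5, n6, n9}
E[grant U ¬done]: least fixpoint, start Z0 = Sat(¬done) = {n0, n4, n5, n6, n9}, add states in Sat(grant) with some successor in Z. Z1 = {n0, n2, n4, n5, n6, n7, n9}; Z2 = {n0, n1, n2, n4, n5, n6, n7, n9}; fixed.
Sat(E[grant U ¬done]) = {n0, n1, n2, n4, n5, n6, n7, n9}
Sat(EX E[grant U ¬done]) = {s : some successor in {n0, n1, n2, n4, n5, n6, n7, n9}} = {n0, n1, n2, n4, n5, n6, n7, n8, n9}
n9 ∈ Sat(EX E[grant U ¬done]) = {n0, n1, n2, n4, n5, n6, n7, n8, n9}, so the formula holds at n9.

Yes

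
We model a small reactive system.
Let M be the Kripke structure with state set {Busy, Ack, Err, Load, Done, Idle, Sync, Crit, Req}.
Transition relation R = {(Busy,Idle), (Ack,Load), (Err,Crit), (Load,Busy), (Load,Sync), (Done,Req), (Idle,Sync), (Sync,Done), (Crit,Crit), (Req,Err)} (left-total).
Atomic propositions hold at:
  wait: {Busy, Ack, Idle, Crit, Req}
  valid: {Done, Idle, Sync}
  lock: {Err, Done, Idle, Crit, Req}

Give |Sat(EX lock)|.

6

Sat(EX lock) = {s : some successor in {Err, Done, Idle, Crit, Req}} = {Busy, Err, Done, Sync, Crit, Req}
|Sat(EX lock)| = |{Busy, Err, Done, Sync, Crit, Req}| = 6.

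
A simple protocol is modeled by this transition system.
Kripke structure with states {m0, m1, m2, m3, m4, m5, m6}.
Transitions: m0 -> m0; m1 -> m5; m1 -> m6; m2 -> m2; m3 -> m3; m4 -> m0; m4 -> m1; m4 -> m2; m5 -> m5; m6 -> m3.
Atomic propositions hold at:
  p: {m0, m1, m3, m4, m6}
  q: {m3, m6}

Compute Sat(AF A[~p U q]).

Sat(~p) = {m2, m5}
A[~p U q]: least fixpoint, start Z0 = Sat(q) = {m3, m6}, add states in Sat(~p) with every successor in Z. Already a fixed point.
Sat(A[~p U q]) = {m3, m6}
AF A[~p U q]: least fixpoint, start Z0 = {m3, m6}, add states with every successor in Z. Already a fixed point.
Sat(AF A[~p U q]) = {m3, m6}

{m3, m6}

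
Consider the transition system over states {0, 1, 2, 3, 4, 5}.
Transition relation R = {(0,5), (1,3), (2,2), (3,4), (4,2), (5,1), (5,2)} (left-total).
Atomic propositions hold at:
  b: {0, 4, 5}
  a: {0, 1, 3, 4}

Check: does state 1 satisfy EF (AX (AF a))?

AF a: least fixpoint, start Z0 = {0, 1, 3, 4}, add states with every successor in Z. Already a fixed point.
Sat(AF a) = {0, 1, 3, 4}
Sat(AX (AF a)) = {s : every successor in {0, 1, 3, 4}} = {1, 3}
EF (AX (AF a)): least fixpoint, start Z0 = {1, 3}, add states with some successor in Z. Z1 = {1, 3, 5}; Z2 = {0, 1, 3, 5}; fixed.
Sat(EF (AX (AF a))) = {0, 1, 3, 5}
1 ∈ Sat(EF (AX (AF a))) = {0, 1, 3, 5}, so the formula holds at 1.

Yes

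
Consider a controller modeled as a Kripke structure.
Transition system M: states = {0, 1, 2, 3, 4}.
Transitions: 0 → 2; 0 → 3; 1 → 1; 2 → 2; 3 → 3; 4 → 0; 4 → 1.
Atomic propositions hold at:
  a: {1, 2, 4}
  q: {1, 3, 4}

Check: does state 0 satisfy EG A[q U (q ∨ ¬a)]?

Sat(¬a) = {0, 3}
Sat(q ∨ ¬a) = {0, 1, 3, 4}
A[q U (q ∨ ¬a)]: least fixpoint, start Z0 = Sat((q ∨ ¬a)) = {0, 1, 3, 4}, add states in Sat(q) with every successor in Z. Already a fixed point.
Sat(A[q U (q ∨ ¬a)]) = {0, 1, 3, 4}
EG A[q U (q ∨ ¬a)]: greatest fixpoint, start Z0 = {0, 1, 3, 4}, keep only states in Sat with some successor in Z. Already a fixed point.
Sat(EG A[q U (q ∨ ¬a)]) = {0, 1, 3, 4}
0 ∈ Sat(EG A[q U (q ∨ ¬a)]) = {0, 1, 3, 4}, so the formula holds at 0.

Yes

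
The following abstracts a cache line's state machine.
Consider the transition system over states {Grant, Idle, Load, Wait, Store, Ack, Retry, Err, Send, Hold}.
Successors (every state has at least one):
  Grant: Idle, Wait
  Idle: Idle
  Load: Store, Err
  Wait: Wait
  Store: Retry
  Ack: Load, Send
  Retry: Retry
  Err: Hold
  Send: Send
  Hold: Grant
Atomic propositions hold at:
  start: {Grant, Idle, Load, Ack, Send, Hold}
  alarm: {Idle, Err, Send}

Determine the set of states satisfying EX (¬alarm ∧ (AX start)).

Sat(¬alarm) = {Grant, Load, Wait, Store, Ack, Retry, Hold}
Sat(AX start) = {s : every successor in {Grant, Idle, Load, Ack, Send, Hold}} = {Idle, Ack, Err, Send, Hold}
Sat(¬alarm ∧ (AX start)) = {Ack, Hold}
Sat(EX (¬alarm ∧ (AX start))) = {s : some successor in {Ack, Hold}} = {Err}

{Err}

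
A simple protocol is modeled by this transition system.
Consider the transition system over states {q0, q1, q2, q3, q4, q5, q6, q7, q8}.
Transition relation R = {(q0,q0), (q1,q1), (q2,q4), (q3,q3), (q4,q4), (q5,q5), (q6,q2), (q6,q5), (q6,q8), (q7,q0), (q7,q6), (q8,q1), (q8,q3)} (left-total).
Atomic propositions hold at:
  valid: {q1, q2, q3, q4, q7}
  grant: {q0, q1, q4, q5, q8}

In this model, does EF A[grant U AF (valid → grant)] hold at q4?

Yes

Sat(valid → grant) = {q0, q1, q4, q5, q6, q8}
AF (valid → grant): least fixpoint, start Z0 = {q0, q1, q4, q5, q6, q8}, add states with every successor in Z. Z1 = {q0, q1, q2, q4, q5, q6, q7, q8}; fixed.
Sat(AF (valid → grant)) = {q0, q1, q2, q4, q5, q6, q7, q8}
A[grant U AF (valid → grant)]: least fixpoint, start Z0 = Sat(AF (valid → grant)) = {q0, q1, q2, q4, q5, q6, q7, q8}, add states in Sat(grant) with every successor in Z. Already a fixed point.
Sat(A[grant U AF (valid → grant)]) = {q0, q1, q2, q4, q5, q6, q7, q8}
EF A[grant U AF (valid → grant)]: least fixpoint, start Z0 = {q0, q1, q2, q4, q5, q6, q7, q8}, add states with some successor in Z. Already a fixed point.
Sat(EF A[grant U AF (valid → grant)]) = {q0, q1, q2, q4, q5, q6, q7, q8}
q4 ∈ Sat(EF A[grant U AF (valid → grant)]) = {q0, q1, q2, q4, q5, q6, q7, q8}, so the formula holds at q4.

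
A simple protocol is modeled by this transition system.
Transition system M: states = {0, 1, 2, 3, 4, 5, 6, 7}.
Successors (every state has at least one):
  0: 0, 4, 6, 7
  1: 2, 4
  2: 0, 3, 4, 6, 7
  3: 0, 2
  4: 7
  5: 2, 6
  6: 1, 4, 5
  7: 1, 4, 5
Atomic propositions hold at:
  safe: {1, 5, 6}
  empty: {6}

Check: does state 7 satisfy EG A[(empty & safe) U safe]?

Sat(empty & safe) = {6}
A[(empty & safe) U safe]: least fixpoint, start Z0 = Sat(safe) = {1, 5, 6}, add states in Sat(empty & safe) with every successor in Z. Already a fixed point.
Sat(A[(empty & safe) U safe]) = {1, 5, 6}
EG A[(empty & safe) U safe]: greatest fixpoint, start Z0 = {1, 5, 6}, keep only states in Sat with some successor in Z. Z1 = {5, 6}; fixed.
Sat(EG A[(empty & safe) U safe]) = {5, 6}
7 ∉ Sat(EG A[(empty & safe) U safe]) = {5, 6}, so the formula does not hold at 7.

No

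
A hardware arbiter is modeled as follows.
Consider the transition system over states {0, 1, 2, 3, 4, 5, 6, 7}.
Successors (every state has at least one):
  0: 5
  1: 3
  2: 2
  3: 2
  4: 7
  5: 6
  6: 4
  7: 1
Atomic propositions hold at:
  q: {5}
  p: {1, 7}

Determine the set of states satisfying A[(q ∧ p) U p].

Sat(q ∧ p) = ∅
A[(q ∧ p) U p]: least fixpoint, start Z0 = Sat(p) = {1, 7}, add states in Sat(q ∧ p) with every successor in Z. Already a fixed point.
Sat(A[(q ∧ p) U p]) = {1, 7}

{1, 7}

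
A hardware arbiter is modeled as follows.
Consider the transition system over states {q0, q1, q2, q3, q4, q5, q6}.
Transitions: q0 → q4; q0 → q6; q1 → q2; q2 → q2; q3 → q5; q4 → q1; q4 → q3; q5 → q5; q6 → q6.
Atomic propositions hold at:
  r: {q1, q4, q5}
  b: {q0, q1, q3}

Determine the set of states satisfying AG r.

AG r: greatest fixpoint, start Z0 = {q1, q4, q5}, keep only states in Sat with every successor in Z. Z1 = {q5}; fixed.
Sat(AG r) = {q5}

{q5}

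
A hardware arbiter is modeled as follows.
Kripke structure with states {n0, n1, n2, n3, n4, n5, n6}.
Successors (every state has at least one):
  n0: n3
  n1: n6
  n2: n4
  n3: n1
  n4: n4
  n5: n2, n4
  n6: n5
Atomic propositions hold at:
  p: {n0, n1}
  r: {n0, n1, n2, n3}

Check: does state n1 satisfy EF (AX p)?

No

Sat(AX p) = {s : every successor in {n0, n1}} = {n3}
EF (AX p): least fixpoint, start Z0 = {n3}, add states with some successor in Z. Z1 = {n0, n3}; fixed.
Sat(EF (AX p)) = {n0, n3}
n1 ∉ Sat(EF (AX p)) = {n0, n3}, so the formula does not hold at n1.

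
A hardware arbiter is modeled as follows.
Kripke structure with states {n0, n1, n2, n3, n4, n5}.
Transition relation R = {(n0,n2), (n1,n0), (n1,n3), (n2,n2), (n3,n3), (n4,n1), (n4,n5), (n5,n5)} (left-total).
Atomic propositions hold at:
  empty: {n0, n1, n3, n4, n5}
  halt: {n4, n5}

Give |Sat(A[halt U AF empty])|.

5

AF empty: least fixpoint, start Z0 = {n0, n1, n3, n4, n5}, add states with every successor in Z. Already a fixed point.
Sat(AF empty) = {n0, n1, n3, n4, n5}
A[halt U AF empty]: least fixpoint, start Z0 = Sat(AF empty) = {n0, n1, n3, n4, n5}, add states in Sat(halt) with every successor in Z. Already a fixed point.
Sat(A[halt U AF empty]) = {n0, n1, n3, n4, n5}
|Sat(A[halt U AF empty])| = |{n0, n1, n3, n4, n5}| = 5.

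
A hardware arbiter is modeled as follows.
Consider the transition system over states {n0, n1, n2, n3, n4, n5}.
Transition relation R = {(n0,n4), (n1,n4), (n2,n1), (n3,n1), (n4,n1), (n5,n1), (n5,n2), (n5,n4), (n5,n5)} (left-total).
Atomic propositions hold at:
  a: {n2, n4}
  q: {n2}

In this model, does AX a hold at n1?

Sat(AX a) = {s : every successor in {n2, n4}} = {n0, n1}
n1 ∈ Sat(AX a) = {n0, n1}, so the formula holds at n1.

Yes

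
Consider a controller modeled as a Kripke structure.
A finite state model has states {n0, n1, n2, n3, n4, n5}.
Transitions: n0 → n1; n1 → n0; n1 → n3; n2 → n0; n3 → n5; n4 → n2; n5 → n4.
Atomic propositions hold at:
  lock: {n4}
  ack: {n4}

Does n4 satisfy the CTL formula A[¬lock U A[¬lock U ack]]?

Sat(¬lock) = {n0, n1, n2, n3, n5}
A[¬lock U ack]: least fixpoint, start Z0 = Sat(ack) = {n4}, add states in Sat(¬lock) with every successor in Z. Z1 = {n4, n5}; Z2 = {n3, n4, n5}; fixed.
Sat(A[¬lock U ack]) = {n3, n4, n5}
A[¬lock U A[¬lock U ack]]: least fixpoint, start Z0 = Sat(A[¬lock U ack]) = {n3, n4, n5}, add states in Sat(¬lock) with every successor in Z. Already a fixed point.
Sat(A[¬lock U A[¬lock U ack]]) = {n3, n4, n5}
n4 ∈ Sat(A[¬lock U A[¬lock U ack]]) = {n3, n4, n5}, so the formula holds at n4.

Yes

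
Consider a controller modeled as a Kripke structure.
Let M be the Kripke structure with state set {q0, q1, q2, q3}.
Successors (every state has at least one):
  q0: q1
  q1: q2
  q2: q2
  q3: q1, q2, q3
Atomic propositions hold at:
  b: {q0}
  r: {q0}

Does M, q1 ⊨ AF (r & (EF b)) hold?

No

EF b: least fixpoint, start Z0 = {q0}, add states with some successor in Z. Already a fixed point.
Sat(EF b) = {q0}
Sat(r & (EF b)) = {q0}
AF (r & (EF b)): least fixpoint, start Z0 = {q0}, add states with every successor in Z. Already a fixed point.
Sat(AF (r & (EF b))) = {q0}
q1 ∉ Sat(AF (r & (EF b))) = {q0}, so the formula does not hold at q1.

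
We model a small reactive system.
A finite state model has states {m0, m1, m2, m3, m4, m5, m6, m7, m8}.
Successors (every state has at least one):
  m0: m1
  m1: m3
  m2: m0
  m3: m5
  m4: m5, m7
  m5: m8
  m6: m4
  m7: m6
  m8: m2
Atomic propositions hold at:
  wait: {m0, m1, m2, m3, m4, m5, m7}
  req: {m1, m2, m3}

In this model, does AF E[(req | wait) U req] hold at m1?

Sat(req | wait) = {m0, m1, m2, m3, m4, m5, m7}
E[(req | wait) U req]: least fixpoint, start Z0 = Sat(req) = {m1, m2, m3}, add states in Sat(req | wait) with some successor in Z. Z1 = {m0, m1, m2, m3}; fixed.
Sat(E[(req | wait) U req]) = {m0, m1, m2, m3}
AF E[(req | wait) U req]: least fixpoint, start Z0 = {m0, m1, m2, m3}, add states with every successor in Z. Z1 = {m0, m1, m2, m3, m8}; Z2 = {m0, m1, m2, m3, m5, m8}; fixed.
Sat(AF E[(req | wait) U req]) = {m0, m1, m2, m3, m5, m8}
m1 ∈ Sat(AF E[(req | wait) U req]) = {m0, m1, m2, m3, m5, m8}, so the formula holds at m1.

Yes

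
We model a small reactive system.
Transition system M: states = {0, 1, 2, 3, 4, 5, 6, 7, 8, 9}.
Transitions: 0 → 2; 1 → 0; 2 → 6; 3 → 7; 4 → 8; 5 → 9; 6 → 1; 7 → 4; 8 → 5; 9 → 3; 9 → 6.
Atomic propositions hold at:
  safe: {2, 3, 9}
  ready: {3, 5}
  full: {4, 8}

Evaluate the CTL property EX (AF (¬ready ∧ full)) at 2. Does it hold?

Sat(¬ready) = {0, 1, 2, 4, 6, 7, 8, 9}
Sat(¬ready ∧ full) = {4, 8}
AF (¬ready ∧ full): least fixpoint, start Z0 = {4, 8}, add states with every successor in Z. Z1 = {4, 7, 8}; Z2 = {3, 4, 7, 8}; fixed.
Sat(AF (¬ready ∧ full)) = {3, 4, 7, 8}
Sat(EX (AF (¬ready ∧ full))) = {s : some successor in {3, 4, 7, 8}} = {3, 4, 7, 9}
2 ∉ Sat(EX (AF (¬ready ∧ full))) = {3, 4, 7, 9}, so the formula does not hold at 2.

No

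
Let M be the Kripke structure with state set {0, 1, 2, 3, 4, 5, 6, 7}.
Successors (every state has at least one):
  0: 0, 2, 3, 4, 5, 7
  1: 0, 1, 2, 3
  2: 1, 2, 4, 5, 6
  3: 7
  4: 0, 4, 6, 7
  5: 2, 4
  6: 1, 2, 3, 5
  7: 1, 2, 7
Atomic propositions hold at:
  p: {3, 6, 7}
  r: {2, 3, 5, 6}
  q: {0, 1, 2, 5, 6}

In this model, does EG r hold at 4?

EG r: greatest fixpoint, start Z0 = {2, 3, 5, 6}, keep only states in Sat with some successor in Z. Z1 = {2, 5, 6}; fixed.
Sat(EG r) = {2, 5, 6}
4 ∉ Sat(EG r) = {2, 5, 6}, so the formula does not hold at 4.

No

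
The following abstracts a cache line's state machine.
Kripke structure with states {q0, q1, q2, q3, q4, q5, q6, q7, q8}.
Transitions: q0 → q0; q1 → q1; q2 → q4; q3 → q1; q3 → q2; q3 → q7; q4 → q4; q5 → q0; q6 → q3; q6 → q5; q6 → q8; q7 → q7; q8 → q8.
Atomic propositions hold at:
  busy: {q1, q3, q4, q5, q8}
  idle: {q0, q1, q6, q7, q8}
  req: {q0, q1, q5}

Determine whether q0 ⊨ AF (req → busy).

Sat(req → busy) = {q1, q2, q3, q4, q5, q6, q7, q8}
AF (req → busy): least fixpoint, start Z0 = {q1, q2, q3, q4, q5, q6, q7, q8}, add states with every successor in Z. Already a fixed point.
Sat(AF (req → busy)) = {q1, q2, q3, q4, q5, q6, q7, q8}
q0 ∉ Sat(AF (req → busy)) = {q1, q2, q3, q4, q5, q6, q7, q8}, so the formula does not hold at q0.

No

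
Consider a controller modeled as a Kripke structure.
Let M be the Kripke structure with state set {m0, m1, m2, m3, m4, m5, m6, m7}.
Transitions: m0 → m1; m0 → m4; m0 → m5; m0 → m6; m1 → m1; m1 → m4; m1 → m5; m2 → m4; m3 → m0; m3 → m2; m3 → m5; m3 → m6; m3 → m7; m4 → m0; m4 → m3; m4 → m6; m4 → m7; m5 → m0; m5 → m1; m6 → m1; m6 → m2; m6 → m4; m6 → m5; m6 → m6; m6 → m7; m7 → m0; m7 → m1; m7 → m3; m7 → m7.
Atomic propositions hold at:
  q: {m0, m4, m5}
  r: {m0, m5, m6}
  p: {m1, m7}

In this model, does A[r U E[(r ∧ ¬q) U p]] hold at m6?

Sat(¬q) = {m1, m2, m3, m6, m7}
Sat(r ∧ ¬q) = {m6}
E[(r ∧ ¬q) U p]: least fixpoint, start Z0 = Sat(p) = {m1, m7}, add states in Sat(r ∧ ¬q) with some successor in Z. Z1 = {m1, m6, m7}; fixed.
Sat(E[(r ∧ ¬q) U p]) = {m1, m6, m7}
A[r U E[(r ∧ ¬q) U p]]: least fixpoint, start Z0 = Sat(E[(r ∧ ¬q) U p]) = {m1, m6, m7}, add states in Sat(r) with every successor in Z. Already a fixed point.
Sat(A[r U E[(r ∧ ¬q) U p]]) = {m1, m6, m7}
m6 ∈ Sat(A[r U E[(r ∧ ¬q) U p]]) = {m1, m6, m7}, so the formula holds at m6.

Yes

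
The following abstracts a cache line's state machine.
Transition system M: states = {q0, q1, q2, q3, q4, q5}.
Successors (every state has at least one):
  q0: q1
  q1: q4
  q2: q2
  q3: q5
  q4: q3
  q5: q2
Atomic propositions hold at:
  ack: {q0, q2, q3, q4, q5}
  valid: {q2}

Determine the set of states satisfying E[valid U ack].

{q0, q2, q3, q4, q5}

E[valid U ack]: least fixpoint, start Z0 = Sat(ack) = {q0, q2, q3, q4, q5}, add states in Sat(valid) with some successor in Z. Already a fixed point.
Sat(E[valid U ack]) = {q0, q2, q3, q4, q5}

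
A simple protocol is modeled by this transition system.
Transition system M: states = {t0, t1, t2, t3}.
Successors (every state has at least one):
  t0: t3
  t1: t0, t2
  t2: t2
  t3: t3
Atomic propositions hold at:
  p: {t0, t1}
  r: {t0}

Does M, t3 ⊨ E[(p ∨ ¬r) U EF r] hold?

No

Sat(¬r) = {t1, t2, t3}
Sat(p ∨ ¬r) = {t0, t1, t2, t3}
EF r: least fixpoint, start Z0 = {t0}, add states with some successor in Z. Z1 = {t0, t1}; fixed.
Sat(EF r) = {t0, t1}
E[(p ∨ ¬r) U EF r]: least fixpoint, start Z0 = Sat(EF r) = {t0, t1}, add states in Sat(p ∨ ¬r) with some successor in Z. Already a fixed point.
Sat(E[(p ∨ ¬r) U EF r]) = {t0, t1}
t3 ∉ Sat(E[(p ∨ ¬r) U EF r]) = {t0, t1}, so the formula does not hold at t3.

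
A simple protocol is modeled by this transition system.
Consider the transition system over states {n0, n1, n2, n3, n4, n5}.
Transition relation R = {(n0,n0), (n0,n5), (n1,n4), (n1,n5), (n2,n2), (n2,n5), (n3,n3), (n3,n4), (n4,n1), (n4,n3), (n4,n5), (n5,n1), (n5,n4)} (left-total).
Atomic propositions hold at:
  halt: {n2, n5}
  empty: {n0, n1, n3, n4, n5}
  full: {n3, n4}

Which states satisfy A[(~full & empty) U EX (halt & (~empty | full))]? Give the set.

Sat(~full) = {n0, n1, n2, n5}
Sat(~full & empty) = {n0, n1, n5}
Sat(~empty) = {n2}
Sat(~empty | full) = {n2, n3, n4}
Sat(halt & (~empty | full)) = {n2}
Sat(EX (halt & (~empty | full))) = {s : some successor in {n2}} = {n2}
A[(~full & empty) U EX (halt & (~empty | full))]: least fixpoint, start Z0 = Sat(EX (halt & (~empty | full))) = {n2}, add states in Sat(~full & empty) with every successor in Z. Already a fixed point.
Sat(A[(~full & empty) U EX (halt & (~empty | full))]) = {n2}

{n2}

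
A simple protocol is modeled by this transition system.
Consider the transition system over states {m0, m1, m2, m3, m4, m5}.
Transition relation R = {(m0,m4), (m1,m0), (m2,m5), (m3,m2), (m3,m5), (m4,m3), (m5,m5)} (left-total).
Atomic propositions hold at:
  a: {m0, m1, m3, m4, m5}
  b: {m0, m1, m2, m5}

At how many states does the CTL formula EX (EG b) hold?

EG b: greatest fixpoint, start Z0 = {m0, m1, m2, m5}, keep only states in Sat with some successor in Z. Z1 = {m1, m2, m5}; Z2 = {m2, m5}; fixed.
Sat(EG b) = {m2, m5}
Sat(EX (EG b)) = {s : some successor in {m2, m5}} = {m2, m3, m5}
|Sat(EX (EG b))| = |{m2, m3, m5}| = 3.

3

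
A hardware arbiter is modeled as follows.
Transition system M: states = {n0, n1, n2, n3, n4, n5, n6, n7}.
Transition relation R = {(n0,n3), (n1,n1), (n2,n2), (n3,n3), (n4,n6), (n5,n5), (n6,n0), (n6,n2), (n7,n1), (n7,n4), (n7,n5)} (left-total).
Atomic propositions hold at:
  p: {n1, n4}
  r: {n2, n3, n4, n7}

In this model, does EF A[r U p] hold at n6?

No

A[r U p]: least fixpoint, start Z0 = Sat(p) = {n1, n4}, add states in Sat(r) with every successor in Z. Already a fixed point.
Sat(A[r U p]) = {n1, n4}
EF A[r U p]: least fixpoint, start Z0 = {n1, n4}, add states with some successor in Z. Z1 = {n1, n4, n7}; fixed.
Sat(EF A[r U p]) = {n1, n4, n7}
n6 ∉ Sat(EF A[r U p]) = {n1, n4, n7}, so the formula does not hold at n6.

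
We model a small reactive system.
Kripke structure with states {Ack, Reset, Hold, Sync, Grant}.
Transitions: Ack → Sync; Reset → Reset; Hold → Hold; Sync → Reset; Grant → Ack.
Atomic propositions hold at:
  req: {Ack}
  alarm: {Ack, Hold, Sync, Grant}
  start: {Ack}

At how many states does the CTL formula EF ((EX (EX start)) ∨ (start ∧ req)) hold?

2

Sat(EX start) = {s : some successor in {Ack}} = {Grant}
Sat(EX (EX start)) = {s : some successor in {Grant}} = ∅
Sat(start ∧ req) = {Ack}
Sat((EX (EX start)) ∨ (start ∧ req)) = {Ack}
EF ((EX (EX start)) ∨ (start ∧ req)): least fixpoint, start Z0 = {Ack}, add states with some successor in Z. Z1 = {Ack, Grant}; fixed.
Sat(EF ((EX (EX start)) ∨ (start ∧ req))) = {Ack, Grant}
|Sat(EF ((EX (EX start)) ∨ (start ∧ req)))| = |{Ack, Grant}| = 2.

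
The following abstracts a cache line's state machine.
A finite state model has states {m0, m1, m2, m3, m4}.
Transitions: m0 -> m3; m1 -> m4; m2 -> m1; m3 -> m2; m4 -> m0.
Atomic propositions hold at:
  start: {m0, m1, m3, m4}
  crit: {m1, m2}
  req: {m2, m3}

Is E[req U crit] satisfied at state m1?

E[req U crit]: least fixpoint, start Z0 = Sat(crit) = {m1, m2}, add states in Sat(req) with some successor in Z. Z1 = {m1, m2, m3}; fixed.
Sat(E[req U crit]) = {m1, m2, m3}
m1 ∈ Sat(E[req U crit]) = {m1, m2, m3}, so the formula holds at m1.

Yes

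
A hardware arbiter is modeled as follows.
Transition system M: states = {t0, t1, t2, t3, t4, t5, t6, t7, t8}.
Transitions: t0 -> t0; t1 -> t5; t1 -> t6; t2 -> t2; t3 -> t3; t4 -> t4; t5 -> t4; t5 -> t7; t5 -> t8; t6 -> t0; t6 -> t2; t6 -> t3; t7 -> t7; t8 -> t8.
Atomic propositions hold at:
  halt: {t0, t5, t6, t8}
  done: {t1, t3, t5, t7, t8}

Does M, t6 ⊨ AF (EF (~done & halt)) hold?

Yes

Sat(~done) = {t0, t2, t4, t6}
Sat(~done & halt) = {t0, t6}
EF (~done & halt): least fixpoint, start Z0 = {t0, t6}, add states with some successor in Z. Z1 = {t0, t1, t6}; fixed.
Sat(EF (~done & halt)) = {t0, t1, t6}
AF (EF (~done & halt)): least fixpoint, start Z0 = {t0, t1, t6}, add states with every successor in Z. Already a fixed point.
Sat(AF (EF (~done & halt))) = {t0, t1, t6}
t6 ∈ Sat(AF (EF (~done & halt))) = {t0, t1, t6}, so the formula holds at t6.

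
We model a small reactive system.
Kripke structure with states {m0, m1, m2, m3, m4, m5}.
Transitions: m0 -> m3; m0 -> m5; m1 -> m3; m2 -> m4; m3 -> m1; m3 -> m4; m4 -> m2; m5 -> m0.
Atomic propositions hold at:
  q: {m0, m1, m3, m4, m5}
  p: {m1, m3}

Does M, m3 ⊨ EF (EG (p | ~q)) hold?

Sat(~q) = {m2}
Sat(p | ~q) = {m1, m2, m3}
EG (p | ~q): greatest fixpoint, start Z0 = {m1, m2, m3}, keep only states in Sat with some successor in Z. Z1 = {m1, m3}; fixed.
Sat(EG (p | ~q)) = {m1, m3}
EF (EG (p | ~q)): least fixpoint, start Z0 = {m1, m3}, add states with some successor in Z. Z1 = {m0, m1, m3}; Z2 = {m0, m1, m3, m5}; fixed.
Sat(EF (EG (p | ~q))) = {m0, m1, m3, m5}
m3 ∈ Sat(EF (EG (p | ~q))) = {m0, m1, m3, m5}, so the formula holds at m3.

Yes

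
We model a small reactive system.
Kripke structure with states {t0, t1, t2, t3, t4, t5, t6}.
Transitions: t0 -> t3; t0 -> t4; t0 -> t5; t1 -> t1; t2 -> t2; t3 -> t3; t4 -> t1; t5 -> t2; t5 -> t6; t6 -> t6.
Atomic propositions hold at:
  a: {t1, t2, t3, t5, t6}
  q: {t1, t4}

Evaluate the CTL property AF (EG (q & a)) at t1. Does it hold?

Sat(q & a) = {t1}
EG (q & a): greatest fixpoint, start Z0 = {t1}, keep only states in Sat with some successor in Z. Already a fixed point.
Sat(EG (q & a)) = {t1}
AF (EG (q & a)): least fixpoint, start Z0 = {t1}, add states with every successor in Z. Z1 = {t1, t4}; fixed.
Sat(AF (EG (q & a))) = {t1, t4}
t1 ∈ Sat(AF (EG (q & a))) = {t1, t4}, so the formula holds at t1.

Yes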